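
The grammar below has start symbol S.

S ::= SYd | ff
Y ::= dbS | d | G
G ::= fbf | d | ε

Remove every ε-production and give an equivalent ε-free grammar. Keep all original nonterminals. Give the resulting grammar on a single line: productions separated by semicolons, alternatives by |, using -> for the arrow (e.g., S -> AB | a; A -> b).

Nullable set: {G, Y}.
S -> SYd: Y nullable, giving SYd | Sd.
Drop G -> ε.
Y -> G: G nullable, giving G.
Unchanged (no nullable symbols): S -> ff; G -> d; G -> fbf; Y -> d; Y -> dbS.

S -> Sd | ff | SYd; G -> d | fbf; Y -> G | d | dbS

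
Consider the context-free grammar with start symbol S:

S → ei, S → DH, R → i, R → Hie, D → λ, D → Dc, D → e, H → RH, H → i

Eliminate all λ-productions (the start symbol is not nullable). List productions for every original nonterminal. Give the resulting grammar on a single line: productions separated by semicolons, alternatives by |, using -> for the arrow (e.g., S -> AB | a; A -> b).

Nullable set: {D}.
S -> DH: D nullable, giving DH | H.
Drop D -> λ.
D -> Dc: D nullable, giving Dc | c.
Unchanged (no nullable symbols): S -> ei; D -> e; H -> RH; H -> i; R -> Hie; R -> i.

S -> H | DH | ei; D -> c | e | Dc; H -> i | RH; R -> i | Hie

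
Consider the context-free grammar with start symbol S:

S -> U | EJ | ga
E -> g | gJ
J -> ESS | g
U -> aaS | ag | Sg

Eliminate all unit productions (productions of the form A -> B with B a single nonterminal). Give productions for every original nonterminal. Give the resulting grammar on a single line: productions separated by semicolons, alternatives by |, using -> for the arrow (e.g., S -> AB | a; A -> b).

S -> EJ | Sg | ag | ga | aaS; E -> g | gJ; J -> g | ESS; U -> Sg | ag | aaS

Unit productions: S->U.
Unit pairs (A ⇒* B via units): (S,U).
S: inherits non-unit rules of {S, U} → EJ | Sg | aaS | ag | ga.
E: inherits non-unit rules of {E} → g | gJ.
J: inherits non-unit rules of {J} → ESS | g.
U: inherits non-unit rules of {U} → Sg | aaS | ag.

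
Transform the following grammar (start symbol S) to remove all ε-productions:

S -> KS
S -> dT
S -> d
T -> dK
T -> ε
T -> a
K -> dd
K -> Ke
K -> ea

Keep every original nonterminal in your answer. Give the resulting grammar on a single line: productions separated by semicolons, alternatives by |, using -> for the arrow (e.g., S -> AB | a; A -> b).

Nullable set: {T}.
S -> dT: T nullable, giving d | dT.
Drop T -> ε.
Unchanged (no nullable symbols): S -> KS; S -> d; K -> Ke; K -> dd; K -> ea; T -> a; T -> dK.

S -> d | KS | dT; K -> Ke | dd | ea; T -> a | dK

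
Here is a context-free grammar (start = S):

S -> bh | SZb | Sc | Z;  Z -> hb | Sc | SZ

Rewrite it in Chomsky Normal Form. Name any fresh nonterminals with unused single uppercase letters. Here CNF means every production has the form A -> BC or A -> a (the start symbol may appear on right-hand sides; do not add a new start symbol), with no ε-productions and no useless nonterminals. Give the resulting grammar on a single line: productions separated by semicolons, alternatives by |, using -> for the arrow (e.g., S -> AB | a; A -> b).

No ε-productions.
After unit-elimination: S -> SZ | Sc | bh | hb | SZb; Z -> SZ | Sc | hb.
TERM: introduce A -> b, B -> c, C -> h and substitute in every rule of length ≥2.
BIN: S -> SZA becomes S -> SD, D -> ZA.

S -> AC | CA | SB | SD | SZ; A -> b; B -> c; C -> h; D -> ZA; Z -> CA | SB | SZ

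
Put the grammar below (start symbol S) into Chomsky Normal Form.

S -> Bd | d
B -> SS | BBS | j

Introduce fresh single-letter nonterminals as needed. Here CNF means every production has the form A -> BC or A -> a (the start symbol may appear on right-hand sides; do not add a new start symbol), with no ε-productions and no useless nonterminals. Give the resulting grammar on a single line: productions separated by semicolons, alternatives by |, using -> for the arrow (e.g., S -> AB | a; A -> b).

No ε-productions.
No unit productions to eliminate.
TERM: introduce A -> d and substitute in every rule of length ≥2.
BIN: B -> BBS becomes B -> BC, C -> BS.

S -> d | BA; A -> d; B -> j | BC | SS; C -> BS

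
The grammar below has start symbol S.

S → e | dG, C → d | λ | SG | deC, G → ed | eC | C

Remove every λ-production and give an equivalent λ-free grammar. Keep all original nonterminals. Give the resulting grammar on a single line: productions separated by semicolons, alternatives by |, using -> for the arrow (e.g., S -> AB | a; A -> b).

Nullable set: {C, G}.
S -> dG: G nullable, giving d | dG.
Drop C -> λ.
C -> SG: G nullable, giving S | SG.
C -> deC: C nullable, giving de | deC.
G -> C: C nullable, giving C.
G -> eC: C nullable, giving e | eC.
Unchanged (no nullable symbols): S -> e; C -> d; G -> ed.

S -> d | e | dG; C -> S | d | SG | de | deC; G -> C | e | eC | ed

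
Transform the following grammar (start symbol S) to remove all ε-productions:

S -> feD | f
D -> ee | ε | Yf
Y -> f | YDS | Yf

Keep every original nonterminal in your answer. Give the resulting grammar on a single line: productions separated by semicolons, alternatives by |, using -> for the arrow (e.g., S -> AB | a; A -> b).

S -> f | fe | feD; D -> Yf | ee; Y -> f | YS | Yf | YDS

Nullable set: {D}.
S -> feD: D nullable, giving fe | feD.
Drop D -> ε.
Y -> YDS: D nullable, giving YDS | YS.
Unchanged (no nullable symbols): S -> f; D -> Yf; D -> ee; Y -> Yf; Y -> f.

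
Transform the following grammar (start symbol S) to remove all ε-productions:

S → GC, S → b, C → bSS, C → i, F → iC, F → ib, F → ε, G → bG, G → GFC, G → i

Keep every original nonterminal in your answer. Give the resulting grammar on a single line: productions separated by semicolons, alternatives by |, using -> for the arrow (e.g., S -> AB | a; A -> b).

S -> b | GC; C -> i | bSS; F -> iC | ib; G -> i | GC | bG | GFC

Nullable set: {F}.
Drop F -> ε.
G -> GFC: F nullable, giving GC | GFC.
Unchanged (no nullable symbols): S -> GC; S -> b; C -> bSS; C -> i; F -> iC; F -> ib; G -> bG; G -> i.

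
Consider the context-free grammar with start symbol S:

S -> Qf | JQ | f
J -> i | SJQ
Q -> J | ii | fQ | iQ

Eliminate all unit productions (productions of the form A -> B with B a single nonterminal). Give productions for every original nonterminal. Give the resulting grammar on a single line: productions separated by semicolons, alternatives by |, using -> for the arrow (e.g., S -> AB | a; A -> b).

Unit productions: Q->J.
Unit pairs (A ⇒* B via units): (Q,J).
S: inherits non-unit rules of {S} → JQ | Qf | f.
J: inherits non-unit rules of {J} → SJQ | i.
Q: inherits non-unit rules of {J, Q} → SJQ | fQ | i | iQ | ii.

S -> f | JQ | Qf; J -> i | SJQ; Q -> i | fQ | iQ | ii | SJQ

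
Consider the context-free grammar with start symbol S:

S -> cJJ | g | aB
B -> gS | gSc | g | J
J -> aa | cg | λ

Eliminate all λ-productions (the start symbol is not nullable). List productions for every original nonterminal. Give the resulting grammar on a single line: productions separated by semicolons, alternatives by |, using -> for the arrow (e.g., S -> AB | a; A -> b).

Nullable set: {B, J}.
S -> aB: B nullable, giving a | aB.
S -> cJJ: J, J nullable, giving c | cJ | cJJ.
B -> J: J nullable, giving J.
Drop J -> λ.
Unchanged (no nullable symbols): S -> g; B -> g; B -> gS; B -> gSc; J -> aa; J -> cg.

S -> a | c | g | aB | cJ | cJJ; B -> J | g | gS | gSc; J -> aa | cg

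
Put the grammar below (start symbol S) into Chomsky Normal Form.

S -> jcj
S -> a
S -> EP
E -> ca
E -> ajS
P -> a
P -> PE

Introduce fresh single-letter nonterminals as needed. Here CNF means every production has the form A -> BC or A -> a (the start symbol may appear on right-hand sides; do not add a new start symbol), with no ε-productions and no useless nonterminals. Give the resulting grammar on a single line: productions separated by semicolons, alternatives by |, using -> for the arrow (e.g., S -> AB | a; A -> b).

No ε-productions.
No unit productions to eliminate.
TERM: introduce A -> a, C -> c, B -> j and substitute in every rule of length ≥2.
BIN: E -> ABS becomes E -> AD, D -> BS; S -> BCB becomes S -> BF, F -> CB.

S -> a | BF | EP; A -> a; B -> j; C -> c; D -> BS; E -> AD | CA; F -> CB; P -> a | PE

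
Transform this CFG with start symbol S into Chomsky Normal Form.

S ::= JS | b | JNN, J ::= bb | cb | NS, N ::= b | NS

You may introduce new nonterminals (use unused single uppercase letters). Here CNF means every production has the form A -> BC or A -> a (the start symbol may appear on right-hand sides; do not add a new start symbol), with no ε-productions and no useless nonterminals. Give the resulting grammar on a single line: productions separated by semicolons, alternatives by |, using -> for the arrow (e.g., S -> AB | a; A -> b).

S -> b | JC | JS; A -> b; B -> c; C -> NN; J -> AA | BA | NS; N -> b | NS

No ε-productions.
No unit productions to eliminate.
TERM: introduce A -> b, B -> c and substitute in every rule of length ≥2.
BIN: S -> JNN becomes S -> JC, C -> NN.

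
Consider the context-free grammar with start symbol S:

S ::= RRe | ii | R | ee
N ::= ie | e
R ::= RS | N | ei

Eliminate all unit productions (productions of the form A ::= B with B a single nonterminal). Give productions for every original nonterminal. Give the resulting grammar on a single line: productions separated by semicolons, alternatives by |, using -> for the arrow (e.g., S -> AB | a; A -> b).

Unit productions: R->N, S->R.
Unit pairs (A ⇒* B via units): (R,N), (S,N), (S,R).
S: inherits non-unit rules of {N, R, S} → RRe | RS | e | ee | ei | ie | ii.
N: inherits non-unit rules of {N} → e | ie.
R: inherits non-unit rules of {N, R} → RS | e | ei | ie.

S -> e | RS | ee | ei | ie | ii | RRe; N -> e | ie; R -> e | RS | ei | ie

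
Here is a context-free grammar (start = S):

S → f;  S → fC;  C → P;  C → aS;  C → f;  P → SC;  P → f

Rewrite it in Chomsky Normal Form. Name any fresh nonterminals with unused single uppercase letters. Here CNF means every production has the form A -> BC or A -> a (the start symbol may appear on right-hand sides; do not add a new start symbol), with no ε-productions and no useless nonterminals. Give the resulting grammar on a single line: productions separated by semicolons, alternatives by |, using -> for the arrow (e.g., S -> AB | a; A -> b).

No ε-productions.
After unit-elimination: S -> f | fC; C -> f | SC | aS; P -> f | SC.
TERM: introduce A -> a, B -> f and substitute in every rule of length ≥2.
Drop unreachable/unproductive: P.

S -> f | BC; A -> a; B -> f; C -> f | AS | SC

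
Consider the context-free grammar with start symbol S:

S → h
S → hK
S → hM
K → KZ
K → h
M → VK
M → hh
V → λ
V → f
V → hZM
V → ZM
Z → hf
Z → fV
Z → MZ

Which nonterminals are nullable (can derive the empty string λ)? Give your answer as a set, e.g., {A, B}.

{V}

Directly nullable (have an ε-rule): {V}.
Not nullable: K, M, S, Z — each has a terminal in every rule's right-hand side or depends on a non-nullable symbol.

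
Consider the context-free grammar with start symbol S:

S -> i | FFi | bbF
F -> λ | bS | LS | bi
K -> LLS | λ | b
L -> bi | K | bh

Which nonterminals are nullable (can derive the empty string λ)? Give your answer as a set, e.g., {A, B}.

{F, K, L}

Directly nullable (have an ε-rule): {F, K}.
L is nullable via L -> K (every symbol on the right is already known nullable).
Not nullable: S — each has a terminal in every rule's right-hand side or depends on a non-nullable symbol.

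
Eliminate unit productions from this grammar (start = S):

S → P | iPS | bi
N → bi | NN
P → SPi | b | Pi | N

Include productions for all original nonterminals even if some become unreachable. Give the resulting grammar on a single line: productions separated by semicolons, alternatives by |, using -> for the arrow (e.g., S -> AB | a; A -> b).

Unit productions: P->N, S->P.
Unit pairs (A ⇒* B via units): (P,N), (S,N), (S,P).
S: inherits non-unit rules of {N, P, S} → NN | Pi | SPi | b | bi | iPS.
N: inherits non-unit rules of {N} → NN | bi.
P: inherits non-unit rules of {N, P} → NN | Pi | SPi | b | bi.

S -> b | NN | Pi | bi | SPi | iPS; N -> NN | bi; P -> b | NN | Pi | bi | SPi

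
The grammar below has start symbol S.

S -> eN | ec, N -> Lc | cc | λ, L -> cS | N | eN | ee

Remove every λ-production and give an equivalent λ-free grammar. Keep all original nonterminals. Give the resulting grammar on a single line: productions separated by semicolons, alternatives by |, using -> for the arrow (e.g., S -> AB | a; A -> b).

Nullable set: {L, N}.
S -> eN: N nullable, giving e | eN.
L -> N: N nullable, giving N.
L -> eN: N nullable, giving e | eN.
Drop N -> λ.
N -> Lc: L nullable, giving Lc | c.
Unchanged (no nullable symbols): S -> ec; L -> cS; L -> ee; N -> cc.

S -> e | eN | ec; L -> N | e | cS | eN | ee; N -> c | Lc | cc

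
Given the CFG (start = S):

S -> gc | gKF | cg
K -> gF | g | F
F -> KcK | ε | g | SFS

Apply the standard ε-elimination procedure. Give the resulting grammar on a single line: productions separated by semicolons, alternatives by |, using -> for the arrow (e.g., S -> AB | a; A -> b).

S -> g | cg | gF | gK | gc | gKF; F -> c | g | Kc | SS | cK | KcK | SFS; K -> F | g | gF

Nullable set: {F, K}.
S -> gKF: K, F nullable, giving g | gF | gK | gKF.
Drop F -> ε.
F -> KcK: K, K nullable, giving Kc | KcK | c | cK.
F -> SFS: F nullable, giving SFS | SS.
K -> F: F nullable, giving F.
K -> gF: F nullable, giving g | gF.
Unchanged (no nullable symbols): S -> cg; S -> gc; F -> g; K -> g.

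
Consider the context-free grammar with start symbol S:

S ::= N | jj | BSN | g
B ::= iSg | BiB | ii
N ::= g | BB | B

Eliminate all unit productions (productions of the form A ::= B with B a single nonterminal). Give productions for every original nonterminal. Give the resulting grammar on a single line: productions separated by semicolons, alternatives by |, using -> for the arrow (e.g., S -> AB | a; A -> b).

Unit productions: N->B, S->N.
Unit pairs (A ⇒* B via units): (N,B), (S,B), (S,N).
S: inherits non-unit rules of {B, N, S} → BB | BSN | BiB | g | iSg | ii | jj.
B: inherits non-unit rules of {B} → BiB | iSg | ii.
N: inherits non-unit rules of {B, N} → BB | BiB | g | iSg | ii.

S -> g | BB | ii | jj | BSN | BiB | iSg; B -> ii | BiB | iSg; N -> g | BB | ii | BiB | iSg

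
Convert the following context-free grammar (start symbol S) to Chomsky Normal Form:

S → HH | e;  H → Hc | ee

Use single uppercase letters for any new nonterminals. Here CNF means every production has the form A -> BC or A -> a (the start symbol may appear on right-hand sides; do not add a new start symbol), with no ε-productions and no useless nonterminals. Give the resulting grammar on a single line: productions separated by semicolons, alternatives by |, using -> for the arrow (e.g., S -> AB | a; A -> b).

No ε-productions.
No unit productions to eliminate.
TERM: introduce A -> c, B -> e and substitute in every rule of length ≥2.

S -> e | HH; A -> c; B -> e; H -> BB | HA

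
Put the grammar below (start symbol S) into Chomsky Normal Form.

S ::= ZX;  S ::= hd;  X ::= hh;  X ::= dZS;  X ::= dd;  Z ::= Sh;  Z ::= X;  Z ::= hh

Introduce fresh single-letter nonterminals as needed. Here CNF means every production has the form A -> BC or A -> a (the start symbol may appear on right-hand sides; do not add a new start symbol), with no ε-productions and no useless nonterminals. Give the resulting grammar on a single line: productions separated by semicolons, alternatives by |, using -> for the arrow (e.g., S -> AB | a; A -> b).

No ε-productions.
After unit-elimination: S -> ZX | hd; X -> dd | hh | dZS; Z -> Sh | dd | hh | dZS.
TERM: introduce B -> d, A -> h and substitute in every rule of length ≥2.
BIN: X -> BZS becomes X -> BC, C -> ZS; Z -> BZS becomes Z -> BD, D -> ZS.

S -> AB | ZX; A -> h; B -> d; C -> ZS; D -> ZS; X -> AA | BB | BC; Z -> AA | BB | BD | SA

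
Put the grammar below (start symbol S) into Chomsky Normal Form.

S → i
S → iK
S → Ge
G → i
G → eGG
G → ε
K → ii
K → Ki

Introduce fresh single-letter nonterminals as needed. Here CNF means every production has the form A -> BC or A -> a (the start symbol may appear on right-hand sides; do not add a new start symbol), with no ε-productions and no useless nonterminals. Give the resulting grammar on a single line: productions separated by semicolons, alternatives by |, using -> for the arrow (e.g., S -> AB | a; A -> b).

Nullable: {G}; after ε-elimination: S -> e | i | Ge | iK; G -> e | i | eG | eGG; K -> Ki | ii.
No unit productions to eliminate.
TERM: introduce A -> e, B -> i and substitute in every rule of length ≥2.
BIN: G -> AGG becomes G -> AC, C -> GG.

S -> e | i | BK | GA; A -> e; B -> i; C -> GG; G -> e | i | AC | AG; K -> BB | KB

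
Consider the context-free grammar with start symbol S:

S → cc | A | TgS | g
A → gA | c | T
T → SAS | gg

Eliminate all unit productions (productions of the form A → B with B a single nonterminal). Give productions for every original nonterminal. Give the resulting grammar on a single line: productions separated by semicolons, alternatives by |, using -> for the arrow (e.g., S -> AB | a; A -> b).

S -> c | g | cc | gA | gg | SAS | TgS; A -> c | gA | gg | SAS; T -> gg | SAS

Unit productions: A->T, S->A.
Unit pairs (A ⇒* B via units): (A,T), (S,A), (S,T).
S: inherits non-unit rules of {A, S, T} → SAS | TgS | c | cc | g | gA | gg.
A: inherits non-unit rules of {A, T} → SAS | c | gA | gg.
T: inherits non-unit rules of {T} → SAS | gg.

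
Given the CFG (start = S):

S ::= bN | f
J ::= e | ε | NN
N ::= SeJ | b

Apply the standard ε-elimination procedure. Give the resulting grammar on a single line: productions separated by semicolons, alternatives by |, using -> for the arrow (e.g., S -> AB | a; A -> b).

Nullable set: {J}.
Drop J -> ε.
N -> SeJ: J nullable, giving Se | SeJ.
Unchanged (no nullable symbols): S -> bN; S -> f; J -> NN; J -> e; N -> b.

S -> f | bN; J -> e | NN; N -> b | Se | SeJ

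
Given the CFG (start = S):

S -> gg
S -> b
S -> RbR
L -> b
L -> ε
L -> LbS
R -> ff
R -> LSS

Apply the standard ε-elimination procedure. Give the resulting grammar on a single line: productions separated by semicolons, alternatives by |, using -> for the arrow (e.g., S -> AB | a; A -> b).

S -> b | gg | RbR; L -> b | bS | LbS; R -> SS | ff | LSS

Nullable set: {L}.
Drop L -> ε.
L -> LbS: L nullable, giving LbS | bS.
R -> LSS: L nullable, giving LSS | SS.
Unchanged (no nullable symbols): S -> RbR; S -> b; S -> gg; L -> b; R -> ff.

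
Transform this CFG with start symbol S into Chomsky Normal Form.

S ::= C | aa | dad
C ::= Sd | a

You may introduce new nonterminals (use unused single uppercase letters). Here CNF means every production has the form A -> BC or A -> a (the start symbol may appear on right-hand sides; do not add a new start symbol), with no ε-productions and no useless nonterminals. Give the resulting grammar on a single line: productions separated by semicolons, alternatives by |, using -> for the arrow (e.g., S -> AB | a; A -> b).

No ε-productions.
After unit-elimination: S -> a | Sd | aa | dad; C -> a | Sd.
TERM: introduce B -> a, A -> d and substitute in every rule of length ≥2.
BIN: S -> ABA becomes S -> AD, D -> BA.
Drop unreachable/unproductive: C.

S -> a | AD | BB | SA; A -> d; B -> a; D -> BA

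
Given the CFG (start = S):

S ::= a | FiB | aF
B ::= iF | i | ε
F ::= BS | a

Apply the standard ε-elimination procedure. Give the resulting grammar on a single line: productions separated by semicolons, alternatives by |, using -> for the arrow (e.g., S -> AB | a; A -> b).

S -> a | Fi | aF | FiB; B -> i | iF; F -> S | a | BS

Nullable set: {B}.
S -> FiB: B nullable, giving Fi | FiB.
Drop B -> ε.
F -> BS: B nullable, giving BS | S.
Unchanged (no nullable symbols): S -> a; S -> aF; B -> i; B -> iF; F -> a.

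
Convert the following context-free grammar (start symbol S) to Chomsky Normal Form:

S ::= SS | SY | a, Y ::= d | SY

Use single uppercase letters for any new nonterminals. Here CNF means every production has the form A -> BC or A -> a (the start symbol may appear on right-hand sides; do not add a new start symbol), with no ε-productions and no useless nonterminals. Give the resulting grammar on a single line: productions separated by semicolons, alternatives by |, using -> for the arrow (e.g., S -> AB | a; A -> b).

S -> a | SS | SY; Y -> d | SY

No ε-productions.
No unit productions to eliminate.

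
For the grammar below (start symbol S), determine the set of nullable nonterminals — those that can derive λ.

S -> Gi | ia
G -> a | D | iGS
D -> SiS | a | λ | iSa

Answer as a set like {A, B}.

Directly nullable (have an ε-rule): {D}.
G is nullable via G -> D (every symbol on the right is already known nullable).
Not nullable: S — each has a terminal in every rule's right-hand side or depends on a non-nullable symbol.

{D, G}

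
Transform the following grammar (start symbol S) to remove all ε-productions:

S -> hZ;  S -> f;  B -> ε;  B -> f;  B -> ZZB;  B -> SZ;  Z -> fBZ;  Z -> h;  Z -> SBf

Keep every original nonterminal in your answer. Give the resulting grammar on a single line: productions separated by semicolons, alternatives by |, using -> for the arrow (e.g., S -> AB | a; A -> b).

S -> f | hZ; B -> f | SZ | ZZ | ZZB; Z -> h | Sf | fZ | SBf | fBZ

Nullable set: {B}.
Drop B -> ε.
B -> ZZB: B nullable, giving ZZ | ZZB.
Z -> SBf: B nullable, giving SBf | Sf.
Z -> fBZ: B nullable, giving fBZ | fZ.
Unchanged (no nullable symbols): S -> f; S -> hZ; B -> SZ; B -> f; Z -> h.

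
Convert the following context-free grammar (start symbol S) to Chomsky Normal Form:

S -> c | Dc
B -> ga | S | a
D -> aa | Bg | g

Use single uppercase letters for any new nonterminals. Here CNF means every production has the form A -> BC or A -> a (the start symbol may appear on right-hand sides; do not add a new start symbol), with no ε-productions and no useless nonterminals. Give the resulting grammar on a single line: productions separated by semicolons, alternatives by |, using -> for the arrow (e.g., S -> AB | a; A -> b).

No ε-productions.
After unit-elimination: S -> c | Dc; B -> a | c | Dc | ga; D -> g | Bg | aa.
TERM: introduce E -> a, A -> c, C -> g and substitute in every rule of length ≥2.

S -> c | DA; A -> c; B -> a | c | CE | DA; C -> g; D -> g | BC | EE; E -> a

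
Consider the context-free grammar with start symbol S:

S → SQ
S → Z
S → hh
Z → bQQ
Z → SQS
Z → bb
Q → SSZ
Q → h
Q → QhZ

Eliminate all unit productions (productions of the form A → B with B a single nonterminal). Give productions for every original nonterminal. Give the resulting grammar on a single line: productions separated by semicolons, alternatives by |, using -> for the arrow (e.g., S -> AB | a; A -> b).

S -> SQ | bb | hh | SQS | bQQ; Q -> h | QhZ | SSZ; Z -> bb | SQS | bQQ

Unit productions: S->Z.
Unit pairs (A ⇒* B via units): (S,Z).
S: inherits non-unit rules of {S, Z} → SQ | SQS | bQQ | bb | hh.
Q: inherits non-unit rules of {Q} → QhZ | SSZ | h.
Z: inherits non-unit rules of {Z} → SQS | bQQ | bb.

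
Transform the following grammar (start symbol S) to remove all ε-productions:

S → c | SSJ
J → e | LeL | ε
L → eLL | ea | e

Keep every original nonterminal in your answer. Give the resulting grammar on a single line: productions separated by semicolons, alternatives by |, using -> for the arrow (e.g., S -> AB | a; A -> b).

S -> c | SS | SSJ; J -> e | LeL; L -> e | ea | eLL

Nullable set: {J}.
S -> SSJ: J nullable, giving SS | SSJ.
Drop J -> ε.
Unchanged (no nullable symbols): S -> c; J -> LeL; J -> e; L -> e; L -> eLL; L -> ea.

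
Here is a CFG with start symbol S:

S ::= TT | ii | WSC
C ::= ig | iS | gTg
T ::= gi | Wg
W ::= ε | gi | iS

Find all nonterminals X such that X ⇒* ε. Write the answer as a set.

{W}

Directly nullable (have an ε-rule): {W}.
Not nullable: C, S, T — each has a terminal in every rule's right-hand side or depends on a non-nullable symbol.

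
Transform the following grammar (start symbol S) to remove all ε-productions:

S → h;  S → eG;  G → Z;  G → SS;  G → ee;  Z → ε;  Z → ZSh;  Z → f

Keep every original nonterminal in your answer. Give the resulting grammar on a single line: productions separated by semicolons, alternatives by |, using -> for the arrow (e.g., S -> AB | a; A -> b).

Nullable set: {G, Z}.
S -> eG: G nullable, giving e | eG.
G -> Z: Z nullable, giving Z.
Drop Z -> ε.
Z -> ZSh: Z nullable, giving Sh | ZSh.
Unchanged (no nullable symbols): S -> h; G -> SS; G -> ee; Z -> f.

S -> e | h | eG; G -> Z | SS | ee; Z -> f | Sh | ZSh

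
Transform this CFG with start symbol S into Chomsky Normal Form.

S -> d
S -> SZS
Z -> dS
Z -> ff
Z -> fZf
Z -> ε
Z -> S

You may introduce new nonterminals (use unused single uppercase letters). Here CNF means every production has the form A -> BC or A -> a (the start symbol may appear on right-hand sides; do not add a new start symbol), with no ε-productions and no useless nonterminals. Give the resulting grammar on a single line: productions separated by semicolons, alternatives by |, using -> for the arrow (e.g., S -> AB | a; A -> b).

S -> d | SC | SS; A -> d; B -> f; C -> ZS; D -> ZB; E -> ZS; Z -> d | AS | BB | BD | SE | SS

Nullable: {Z}; after ε-elimination: S -> d | SS | SZS; Z -> S | dS | ff | fZf.
After unit-elimination: S -> d | SS | SZS; Z -> d | SS | dS | ff | SZS | fZf.
TERM: introduce A -> d, B -> f and substitute in every rule of length ≥2.
BIN: S -> SZS becomes S -> SC, C -> ZS; Z -> BZB becomes Z -> BD, D -> ZB; Z -> SZS becomes Z -> SE, E -> ZS.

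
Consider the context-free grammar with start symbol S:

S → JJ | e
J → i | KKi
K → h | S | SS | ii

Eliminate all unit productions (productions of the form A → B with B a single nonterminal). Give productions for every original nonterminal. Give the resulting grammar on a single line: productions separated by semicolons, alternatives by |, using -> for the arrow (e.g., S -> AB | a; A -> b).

S -> e | JJ; J -> i | KKi; K -> e | h | JJ | SS | ii

Unit productions: K->S.
Unit pairs (A ⇒* B via units): (K,S).
S: inherits non-unit rules of {S} → JJ | e.
J: inherits non-unit rules of {J} → KKi | i.
K: inherits non-unit rules of {K, S} → JJ | SS | e | h | ii.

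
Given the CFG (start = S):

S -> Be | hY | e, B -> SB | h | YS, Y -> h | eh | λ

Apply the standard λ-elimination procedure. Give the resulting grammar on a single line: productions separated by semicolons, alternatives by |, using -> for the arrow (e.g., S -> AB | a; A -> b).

S -> e | h | Be | hY; B -> S | h | SB | YS; Y -> h | eh

Nullable set: {Y}.
S -> hY: Y nullable, giving h | hY.
B -> YS: Y nullable, giving S | YS.
Drop Y -> λ.
Unchanged (no nullable symbols): S -> Be; S -> e; B -> SB; B -> h; Y -> eh; Y -> h.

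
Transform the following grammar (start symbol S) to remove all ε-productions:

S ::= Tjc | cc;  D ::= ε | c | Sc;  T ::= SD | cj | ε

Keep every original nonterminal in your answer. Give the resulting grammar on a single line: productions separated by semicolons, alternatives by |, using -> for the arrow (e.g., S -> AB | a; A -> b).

Nullable set: {D, T}.
S -> Tjc: T nullable, giving Tjc | jc.
Drop D -> ε.
Drop T -> ε.
T -> SD: D nullable, giving S | SD.
Unchanged (no nullable symbols): S -> cc; D -> Sc; D -> c; T -> cj.

S -> cc | jc | Tjc; D -> c | Sc; T -> S | SD | cj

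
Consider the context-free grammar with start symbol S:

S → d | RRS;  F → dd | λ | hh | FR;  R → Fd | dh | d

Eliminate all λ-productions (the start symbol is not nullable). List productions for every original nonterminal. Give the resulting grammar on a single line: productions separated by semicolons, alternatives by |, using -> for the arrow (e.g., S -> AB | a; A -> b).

S -> d | RRS; F -> R | FR | dd | hh; R -> d | Fd | dh

Nullable set: {F}.
Drop F -> λ.
F -> FR: F nullable, giving FR | R.
R -> Fd: F nullable, giving Fd | d.
Unchanged (no nullable symbols): S -> RRS; S -> d; F -> dd; F -> hh; R -> d; R -> dh.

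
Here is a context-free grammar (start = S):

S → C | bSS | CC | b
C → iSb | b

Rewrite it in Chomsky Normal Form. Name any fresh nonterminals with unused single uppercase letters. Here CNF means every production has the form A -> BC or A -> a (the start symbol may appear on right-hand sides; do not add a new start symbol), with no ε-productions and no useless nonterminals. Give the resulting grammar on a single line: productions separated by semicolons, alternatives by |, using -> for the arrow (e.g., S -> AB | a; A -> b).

No ε-productions.
After unit-elimination: S -> b | CC | bSS | iSb; C -> b | iSb.
TERM: introduce B -> b, A -> i and substitute in every rule of length ≥2.
BIN: C -> ASB becomes C -> AD, D -> SB; S -> ASB becomes S -> AE, E -> SB; S -> BSS becomes S -> BF, F -> SS.

S -> b | AE | BF | CC; A -> i; B -> b; C -> b | AD; D -> SB; E -> SB; F -> SS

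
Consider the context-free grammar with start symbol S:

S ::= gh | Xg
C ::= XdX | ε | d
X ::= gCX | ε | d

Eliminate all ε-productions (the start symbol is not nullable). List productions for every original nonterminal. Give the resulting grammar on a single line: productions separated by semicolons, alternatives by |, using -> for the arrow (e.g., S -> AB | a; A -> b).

Nullable set: {C, X}.
S -> Xg: X nullable, giving Xg | g.
Drop C -> ε.
C -> XdX: X, X nullable, giving Xd | XdX | d | dX.
Drop X -> ε.
X -> gCX: C, X nullable, giving g | gC | gCX | gX.
Unchanged (no nullable symbols): S -> gh; C -> d; X -> d.

S -> g | Xg | gh; C -> d | Xd | dX | XdX; X -> d | g | gC | gX | gCX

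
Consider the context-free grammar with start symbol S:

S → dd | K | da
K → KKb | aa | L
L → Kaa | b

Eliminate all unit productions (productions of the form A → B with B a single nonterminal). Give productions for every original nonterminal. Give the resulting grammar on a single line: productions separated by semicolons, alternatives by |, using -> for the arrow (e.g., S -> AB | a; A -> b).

S -> b | aa | da | dd | KKb | Kaa; K -> b | aa | KKb | Kaa; L -> b | Kaa

Unit productions: K->L, S->K.
Unit pairs (A ⇒* B via units): (K,L), (S,K), (S,L).
S: inherits non-unit rules of {K, L, S} → KKb | Kaa | aa | b | da | dd.
K: inherits non-unit rules of {K, L} → KKb | Kaa | aa | b.
L: inherits non-unit rules of {L} → Kaa | b.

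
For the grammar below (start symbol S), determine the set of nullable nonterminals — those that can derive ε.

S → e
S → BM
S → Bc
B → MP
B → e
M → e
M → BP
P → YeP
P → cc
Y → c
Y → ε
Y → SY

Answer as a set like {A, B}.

Directly nullable (have an ε-rule): {Y}.
Not nullable: B, M, P, S — each has a terminal in every rule's right-hand side or depends on a non-nullable symbol.

{Y}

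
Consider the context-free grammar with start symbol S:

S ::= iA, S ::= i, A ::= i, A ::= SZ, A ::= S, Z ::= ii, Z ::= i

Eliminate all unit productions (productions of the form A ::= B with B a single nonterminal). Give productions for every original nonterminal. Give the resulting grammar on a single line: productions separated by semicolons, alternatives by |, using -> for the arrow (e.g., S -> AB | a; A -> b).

S -> i | iA; A -> i | SZ | iA; Z -> i | ii

Unit productions: A->S.
Unit pairs (A ⇒* B via units): (A,S).
S: inherits non-unit rules of {S} → i | iA.
A: inherits non-unit rules of {A, S} → SZ | i | iA.
Z: inherits non-unit rules of {Z} → i | ii.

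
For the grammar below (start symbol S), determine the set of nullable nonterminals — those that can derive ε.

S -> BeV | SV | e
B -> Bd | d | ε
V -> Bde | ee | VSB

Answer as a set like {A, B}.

Directly nullable (have an ε-rule): {B}.
Not nullable: S, V — each has a terminal in every rule's right-hand side or depends on a non-nullable symbol.

{B}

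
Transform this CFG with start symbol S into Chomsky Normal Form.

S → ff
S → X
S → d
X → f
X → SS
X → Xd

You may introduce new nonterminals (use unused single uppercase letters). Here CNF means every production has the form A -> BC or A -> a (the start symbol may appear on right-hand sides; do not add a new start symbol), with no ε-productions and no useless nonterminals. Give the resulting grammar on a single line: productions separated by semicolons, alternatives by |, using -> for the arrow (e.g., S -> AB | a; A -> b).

S -> d | f | BB | SS | XA; A -> d; B -> f; X -> f | SS | XA

No ε-productions.
After unit-elimination: S -> d | f | SS | Xd | ff; X -> f | SS | Xd.
TERM: introduce A -> d, B -> f and substitute in every rule of length ≥2.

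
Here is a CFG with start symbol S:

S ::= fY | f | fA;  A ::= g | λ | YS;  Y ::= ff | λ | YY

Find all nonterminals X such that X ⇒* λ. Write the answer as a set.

{A, Y}

Directly nullable (have an ε-rule): {A, Y}.
Not nullable: S — each has a terminal in every rule's right-hand side or depends on a non-nullable symbol.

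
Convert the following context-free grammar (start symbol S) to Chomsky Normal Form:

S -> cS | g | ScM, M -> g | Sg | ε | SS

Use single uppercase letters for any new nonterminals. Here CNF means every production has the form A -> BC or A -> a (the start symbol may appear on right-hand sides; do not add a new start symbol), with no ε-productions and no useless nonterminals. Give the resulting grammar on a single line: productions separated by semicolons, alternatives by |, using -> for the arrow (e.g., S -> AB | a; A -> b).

S -> g | BS | SB | SC; A -> g; B -> c; C -> BM; M -> g | SA | SS

Nullable: {M}; after ε-elimination: S -> g | Sc | cS | ScM; M -> g | SS | Sg.
No unit productions to eliminate.
TERM: introduce B -> c, A -> g and substitute in every rule of length ≥2.
BIN: S -> SBM becomes S -> SC, C -> BM.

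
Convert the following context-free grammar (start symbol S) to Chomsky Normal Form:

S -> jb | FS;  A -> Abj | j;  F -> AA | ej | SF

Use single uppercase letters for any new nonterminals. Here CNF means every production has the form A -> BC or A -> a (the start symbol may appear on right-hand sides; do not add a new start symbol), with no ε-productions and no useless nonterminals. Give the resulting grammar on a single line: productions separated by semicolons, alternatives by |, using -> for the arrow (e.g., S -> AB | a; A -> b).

No ε-productions.
No unit productions to eliminate.
TERM: introduce B -> b, D -> e, C -> j and substitute in every rule of length ≥2.
BIN: A -> ABC becomes A -> AE, E -> BC.

S -> CB | FS; A -> j | AE; B -> b; C -> j; D -> e; E -> BC; F -> AA | DC | SF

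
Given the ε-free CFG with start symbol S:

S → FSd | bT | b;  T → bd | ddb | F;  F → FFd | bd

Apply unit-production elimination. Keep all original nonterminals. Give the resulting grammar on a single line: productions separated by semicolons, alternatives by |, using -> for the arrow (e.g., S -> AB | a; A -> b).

Unit productions: T->F.
Unit pairs (A ⇒* B via units): (T,F).
S: inherits non-unit rules of {S} → FSd | b | bT.
F: inherits non-unit rules of {F} → FFd | bd.
T: inherits non-unit rules of {F, T} → FFd | bd | ddb.

S -> b | bT | FSd; F -> bd | FFd; T -> bd | FFd | ddb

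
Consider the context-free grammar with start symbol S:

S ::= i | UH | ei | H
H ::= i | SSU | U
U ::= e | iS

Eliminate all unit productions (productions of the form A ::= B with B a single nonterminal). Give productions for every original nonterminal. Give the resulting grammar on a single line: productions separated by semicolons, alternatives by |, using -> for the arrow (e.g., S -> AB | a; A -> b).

Unit productions: H->U, S->H.
Unit pairs (A ⇒* B via units): (H,U), (S,H), (S,U).
S: inherits non-unit rules of {H, S, U} → SSU | UH | e | ei | i | iS.
H: inherits non-unit rules of {H, U} → SSU | e | i | iS.
U: inherits non-unit rules of {U} → e | iS.

S -> e | i | UH | ei | iS | SSU; H -> e | i | iS | SSU; U -> e | iS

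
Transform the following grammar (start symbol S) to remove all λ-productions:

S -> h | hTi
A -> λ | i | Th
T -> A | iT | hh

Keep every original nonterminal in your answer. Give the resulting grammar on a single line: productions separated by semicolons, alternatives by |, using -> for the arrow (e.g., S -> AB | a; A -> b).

S -> h | hi | hTi; A -> h | i | Th; T -> A | i | hh | iT

Nullable set: {A, T}.
S -> hTi: T nullable, giving hTi | hi.
Drop A -> λ.
A -> Th: T nullable, giving Th | h.
T -> A: A nullable, giving A.
T -> iT: T nullable, giving i | iT.
Unchanged (no nullable symbols): S -> h; A -> i; T -> hh.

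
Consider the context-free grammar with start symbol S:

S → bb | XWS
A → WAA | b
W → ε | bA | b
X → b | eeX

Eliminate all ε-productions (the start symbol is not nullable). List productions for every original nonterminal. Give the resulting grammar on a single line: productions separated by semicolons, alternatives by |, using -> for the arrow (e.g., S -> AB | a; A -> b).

S -> XS | bb | XWS; A -> b | AA | WAA; W -> b | bA; X -> b | eeX

Nullable set: {W}.
S -> XWS: W nullable, giving XS | XWS.
A -> WAA: W nullable, giving AA | WAA.
Drop W -> ε.
Unchanged (no nullable symbols): S -> bb; A -> b; W -> b; W -> bA; X -> b; X -> eeX.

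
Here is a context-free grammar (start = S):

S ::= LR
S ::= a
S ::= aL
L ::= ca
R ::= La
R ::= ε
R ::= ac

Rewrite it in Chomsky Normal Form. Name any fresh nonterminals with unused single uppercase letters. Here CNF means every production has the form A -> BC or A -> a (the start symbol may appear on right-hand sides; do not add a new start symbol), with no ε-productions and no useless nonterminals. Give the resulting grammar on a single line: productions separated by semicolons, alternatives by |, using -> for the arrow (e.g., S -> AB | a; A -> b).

Nullable: {R}; after ε-elimination: S -> L | a | LR | aL; L -> ca; R -> La | ac.
After unit-elimination: S -> a | LR | aL | ca; L -> ca; R -> La | ac.
TERM: introduce B -> a, A -> c and substitute in every rule of length ≥2.

S -> a | AB | BL | LR; A -> c; B -> a; L -> AB; R -> BA | LB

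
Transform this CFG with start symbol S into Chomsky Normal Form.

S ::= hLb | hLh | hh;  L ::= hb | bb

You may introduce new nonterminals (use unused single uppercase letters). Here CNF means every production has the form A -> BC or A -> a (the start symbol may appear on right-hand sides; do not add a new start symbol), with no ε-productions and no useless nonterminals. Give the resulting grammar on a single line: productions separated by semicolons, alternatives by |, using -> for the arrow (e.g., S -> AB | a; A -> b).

No ε-productions.
No unit productions to eliminate.
TERM: introduce A -> b, B -> h and substitute in every rule of length ≥2.
BIN: S -> BLA becomes S -> BC, C -> LA; S -> BLB becomes S -> BD, D -> LB.

S -> BB | BC | BD; A -> b; B -> h; C -> LA; D -> LB; L -> AA | BA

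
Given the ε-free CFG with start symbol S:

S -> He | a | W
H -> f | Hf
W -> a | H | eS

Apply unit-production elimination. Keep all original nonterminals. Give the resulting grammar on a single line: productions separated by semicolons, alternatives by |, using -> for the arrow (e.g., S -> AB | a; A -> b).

Unit productions: S->W, W->H.
Unit pairs (A ⇒* B via units): (S,H), (S,W), (W,H).
S: inherits non-unit rules of {H, S, W} → He | Hf | a | eS | f.
H: inherits non-unit rules of {H} → Hf | f.
W: inherits non-unit rules of {H, W} → Hf | a | eS | f.

S -> a | f | He | Hf | eS; H -> f | Hf; W -> a | f | Hf | eS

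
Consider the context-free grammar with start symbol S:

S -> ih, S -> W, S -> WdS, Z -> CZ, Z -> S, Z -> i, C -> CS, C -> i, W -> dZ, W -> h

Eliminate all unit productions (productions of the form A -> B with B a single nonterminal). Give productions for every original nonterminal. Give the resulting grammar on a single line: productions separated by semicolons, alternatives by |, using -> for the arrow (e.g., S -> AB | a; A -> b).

Unit productions: S->W, Z->S.
Unit pairs (A ⇒* B via units): (S,W), (Z,S), (Z,W).
S: inherits non-unit rules of {S, W} → WdS | dZ | h | ih.
C: inherits non-unit rules of {C} → CS | i.
W: inherits non-unit rules of {W} → dZ | h.
Z: inherits non-unit rules of {S, W, Z} → CZ | WdS | dZ | h | i | ih.

S -> h | dZ | ih | WdS; C -> i | CS; W -> h | dZ; Z -> h | i | CZ | dZ | ih | WdS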